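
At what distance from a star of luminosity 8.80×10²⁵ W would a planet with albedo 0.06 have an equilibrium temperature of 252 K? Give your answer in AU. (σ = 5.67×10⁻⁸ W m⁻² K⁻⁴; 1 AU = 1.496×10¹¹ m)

d ≈ 0.567 AU

From T_eq⁴ = L(1−A)/(16πσd²): d = √[L(1−A)/(16πσT_eq⁴)].
d = √[8.80×10²⁵ × 0.94 / (16π × 5.67×10⁻⁸ × (252)⁴)] = 8.48×10¹⁰ m = 0.567 AU.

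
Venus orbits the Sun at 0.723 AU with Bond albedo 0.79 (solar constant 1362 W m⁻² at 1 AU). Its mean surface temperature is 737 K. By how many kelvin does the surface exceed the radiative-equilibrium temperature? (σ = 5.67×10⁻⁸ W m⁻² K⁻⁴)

ΔT ≈ 515.4 K

S = 1362/0.723² = 2606 W m⁻².
T_eq = [S(1−A)/(4σ)]^(1/4) = [2606×0.21/(4×5.67×10⁻⁸)]^(1/4) = 221.6 K.
ΔT = T_surf − T_eq = 737 − 221.6.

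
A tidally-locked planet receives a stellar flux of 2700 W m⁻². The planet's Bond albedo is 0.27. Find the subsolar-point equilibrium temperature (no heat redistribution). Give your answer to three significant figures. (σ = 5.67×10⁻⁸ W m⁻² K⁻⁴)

T_ss ≈ 432 K

At the subsolar point the surface absorbs S(1−A) and emits σT⁴ per unit area — no factor of 4, since only the local patch is in balance.
T = [2700 × 0.73 / 5.67×10⁻⁸]^(1/4) = (3.48×10¹⁰)^(1/4) = 432 K.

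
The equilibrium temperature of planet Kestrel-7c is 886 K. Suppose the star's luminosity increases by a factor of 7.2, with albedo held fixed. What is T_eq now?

T_eq ∝ L^(1/4) · d^(−1/2).
T′ = 886 × 7.2^(1/4) = 1450 K.

T_eq ≈ 1450 K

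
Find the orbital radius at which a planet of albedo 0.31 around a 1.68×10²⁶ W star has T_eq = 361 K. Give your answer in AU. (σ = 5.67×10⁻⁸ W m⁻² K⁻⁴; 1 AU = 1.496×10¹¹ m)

d ≈ 0.327 AU

From T_eq⁴ = L(1−A)/(16πσd²): d = √[L(1−A)/(16πσT_eq⁴)].
d = √[1.68×10²⁶ × 0.69 / (16π × 5.67×10⁻⁸ × (361)⁴)] = 4.89×10¹⁰ m = 0.327 AU.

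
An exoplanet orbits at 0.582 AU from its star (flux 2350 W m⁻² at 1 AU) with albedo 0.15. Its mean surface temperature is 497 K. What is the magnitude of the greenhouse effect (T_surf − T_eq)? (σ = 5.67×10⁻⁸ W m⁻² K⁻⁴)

ΔT ≈ 95.4 K

S = 2350/0.582² = 6938 W m⁻².
T_eq = [S(1−A)/(4σ)]^(1/4) = [6938×0.85/(4×5.67×10⁻⁸)]^(1/4) = 401.6 K.
ΔT = T_surf − T_eq = 497 − 401.6.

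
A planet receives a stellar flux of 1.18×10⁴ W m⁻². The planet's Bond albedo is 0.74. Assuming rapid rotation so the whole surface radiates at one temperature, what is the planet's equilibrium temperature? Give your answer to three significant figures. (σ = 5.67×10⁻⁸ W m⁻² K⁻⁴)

T_eq ≈ 341 K

Energy balance: absorbed = emitted ⇒ πR²·S(1−A) = 4πR²·σT_eq⁴, so T_eq⁴ = S(1−A)/(4σ).
T_eq = [1.18×10⁴ × 0.26 / (4 × 5.67×10⁻⁸)]^(1/4) = (1.35×10¹⁰)^(1/4) = 341 K.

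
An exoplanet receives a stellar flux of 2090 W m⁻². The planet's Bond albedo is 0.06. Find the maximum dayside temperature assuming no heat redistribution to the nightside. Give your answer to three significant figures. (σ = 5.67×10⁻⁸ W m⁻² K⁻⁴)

With no redistribution each surface element balances locally: S(1−A) = σT⁴.
T = [2090 × 0.94 / 5.67×10⁻⁸]^(1/4) = (3.46×10¹⁰)^(1/4) = 431 K.

T_ss ≈ 431 K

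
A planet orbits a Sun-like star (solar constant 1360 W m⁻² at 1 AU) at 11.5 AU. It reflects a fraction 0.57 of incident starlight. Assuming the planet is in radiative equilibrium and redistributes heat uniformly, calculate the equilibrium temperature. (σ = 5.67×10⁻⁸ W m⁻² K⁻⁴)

Flux at 11.5 AU: S = 1360/11.5² = 10.3 W m⁻².
Energy balance: absorbed = emitted ⇒ πR²·S(1−A) = 4πR²·σT_eq⁴, so T_eq⁴ = S(1−A)/(4σ).
T_eq = [10.3 × 0.43 / (4 × 5.67×10⁻⁸)]^(1/4) = (1.95×10⁷)^(1/4) = 66.4 K.

T_eq ≈ 66.4 K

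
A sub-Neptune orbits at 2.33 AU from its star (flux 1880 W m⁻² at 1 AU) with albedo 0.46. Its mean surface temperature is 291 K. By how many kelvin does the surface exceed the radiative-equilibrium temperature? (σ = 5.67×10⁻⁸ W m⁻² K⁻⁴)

S = 1880/2.33² = 346.3 W m⁻².
T_eq = [S(1−A)/(4σ)]^(1/4) = [346.3×0.54/(4×5.67×10⁻⁸)]^(1/4) = 169.5 K.
ΔT = T_surf − T_eq = 291 − 169.5.

ΔT ≈ 121.5 K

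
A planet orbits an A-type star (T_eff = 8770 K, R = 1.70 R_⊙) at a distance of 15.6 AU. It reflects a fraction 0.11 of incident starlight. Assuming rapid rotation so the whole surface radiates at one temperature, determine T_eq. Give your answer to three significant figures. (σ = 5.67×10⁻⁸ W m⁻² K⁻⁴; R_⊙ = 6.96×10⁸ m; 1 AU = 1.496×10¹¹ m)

T_eq ≈ 136 K

R_⋆ = 1.70 × 6.96×10⁸ = 1.18×10⁹ m.
d = 15.6 AU = 2.33×10¹² m.
L = 4πR_⋆²σT_⋆⁴ = 4π(1.18×10⁹)² × 5.67×10⁻⁸ × (8770)⁴ = 5.90×10²⁷ W.
S = L/(4πd²) = 86.2 W m⁻².
Energy balance: absorbed = emitted ⇒ πR²·S(1−A) = 4πR²·σT_eq⁴, so T_eq⁴ = S(1−A)/(4σ).
T_eq = [86.2 × 0.89 / (4 × 5.67×10⁻⁸)]^(1/4) = (3.38×10⁸)^(1/4) = 136 K.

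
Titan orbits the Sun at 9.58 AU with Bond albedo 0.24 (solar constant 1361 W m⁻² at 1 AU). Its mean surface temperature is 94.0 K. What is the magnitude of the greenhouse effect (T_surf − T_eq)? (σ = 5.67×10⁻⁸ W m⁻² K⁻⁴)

ΔT ≈ 10.0 K

S = 1361/9.58² = 14.83 W m⁻².
T_eq = [S(1−A)/(4σ)]^(1/4) = [14.83×0.76/(4×5.67×10⁻⁸)]^(1/4) = 84.0 K.
ΔT = T_surf − T_eq = 94 − 84.0.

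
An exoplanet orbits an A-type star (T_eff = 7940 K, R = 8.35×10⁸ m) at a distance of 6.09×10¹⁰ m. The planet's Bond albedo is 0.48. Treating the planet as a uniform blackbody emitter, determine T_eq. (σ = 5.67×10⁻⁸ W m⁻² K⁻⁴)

L = 4πR_⋆²σT_⋆⁴ = 4π(8.35×10⁸)² × 5.67×10⁻⁸ × (7940)⁴ = 1.97×10²⁷ W.
S = L/(4πd²) = 4.24×10⁴ W m⁻².
Energy balance: absorbed = emitted ⇒ πR²·S(1−A) = 4πR²·σT_eq⁴, so T_eq⁴ = S(1−A)/(4σ).
T_eq = [4.24×10⁴ × 0.52 / (4 × 5.67×10⁻⁸)]^(1/4) = (9.71×10¹⁰)^(1/4) = 558 K.

T_eq ≈ 558 K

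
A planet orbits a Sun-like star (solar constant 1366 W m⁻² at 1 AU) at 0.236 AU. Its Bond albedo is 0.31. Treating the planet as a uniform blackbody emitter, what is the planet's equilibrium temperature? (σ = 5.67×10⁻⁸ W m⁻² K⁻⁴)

Flux at 0.236 AU: S = 1366/0.236² = 2.45×10⁴ W m⁻².
Energy balance: absorbed = emitted ⇒ πR²·S(1−A) = 4πR²·σT_eq⁴, so T_eq⁴ = S(1−A)/(4σ).
T_eq = [2.45×10⁴ × 0.69 / (4 × 5.67×10⁻⁸)]^(1/4) = (7.46×10¹⁰)^(1/4) = 523 K.

T_eq ≈ 523 K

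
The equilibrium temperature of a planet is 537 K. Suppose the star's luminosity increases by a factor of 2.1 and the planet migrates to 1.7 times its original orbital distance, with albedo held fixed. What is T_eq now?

T_eq ≈ 496 K

T_eq ∝ L^(1/4) · d^(−1/2).
T′ = 537 × 2.1^(1/4) / 1.7^(1/2) = 496 K.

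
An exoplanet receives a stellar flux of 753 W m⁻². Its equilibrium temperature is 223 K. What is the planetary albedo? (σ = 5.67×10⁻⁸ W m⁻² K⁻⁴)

A ≈ 0.26

From T_eq⁴ = S(1−A)/(4σ): 1−A = 4σT_eq⁴/S.
1−A = 4 × 5.67×10⁻⁸ × (223)⁴ / 753 = 0.745.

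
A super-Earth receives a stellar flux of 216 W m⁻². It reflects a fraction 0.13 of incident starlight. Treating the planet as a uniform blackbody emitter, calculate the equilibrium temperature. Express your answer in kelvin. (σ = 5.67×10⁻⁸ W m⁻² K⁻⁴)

Energy balance: absorbed = emitted ⇒ πR²·S(1−A) = 4πR²·σT_eq⁴, so T_eq⁴ = S(1−A)/(4σ).
T_eq = [216 × 0.87 / (4 × 5.67×10⁻⁸)]^(1/4) = (8.29×10⁸)^(1/4) = 170 K.

T_eq ≈ 170 K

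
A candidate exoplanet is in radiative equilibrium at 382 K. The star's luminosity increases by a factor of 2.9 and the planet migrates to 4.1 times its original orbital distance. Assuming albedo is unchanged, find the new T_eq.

T_eq ≈ 246 K

T_eq ∝ L^(1/4) · d^(−1/2).
T′ = 382 × 2.9^(1/4) / 4.1^(1/2) = 246 K.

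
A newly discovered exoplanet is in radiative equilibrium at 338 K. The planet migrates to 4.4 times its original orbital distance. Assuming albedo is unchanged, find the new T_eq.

T_eq ∝ L^(1/4) · d^(−1/2).
T′ = 338 / 4.4^(1/2) = 161 K.

T_eq ≈ 161 K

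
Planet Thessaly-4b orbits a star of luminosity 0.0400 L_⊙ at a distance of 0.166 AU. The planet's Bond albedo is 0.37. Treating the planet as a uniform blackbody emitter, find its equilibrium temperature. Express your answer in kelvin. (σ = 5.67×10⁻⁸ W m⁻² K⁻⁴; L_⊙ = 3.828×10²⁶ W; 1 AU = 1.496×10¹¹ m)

d = 0.166 AU = 2.48×10¹⁰ m.
L = 0.0400 × 3.828×10²⁶ = 1.53×10²⁵ W.
Flux: S = L/(4πd²) = 1.53×10²⁵/(4π×(2.48×10¹⁰)²) = 1980 W m⁻².
Energy balance: absorbed = emitted ⇒ πR²·S(1−A) = 4πR²·σT_eq⁴, so T_eq⁴ = S(1−A)/(4σ).
T_eq = [1980 × 0.63 / (4 × 5.67×10⁻⁸)]^(1/4) = (5.49×10⁹)^(1/4) = 272 K.

T_eq ≈ 272 K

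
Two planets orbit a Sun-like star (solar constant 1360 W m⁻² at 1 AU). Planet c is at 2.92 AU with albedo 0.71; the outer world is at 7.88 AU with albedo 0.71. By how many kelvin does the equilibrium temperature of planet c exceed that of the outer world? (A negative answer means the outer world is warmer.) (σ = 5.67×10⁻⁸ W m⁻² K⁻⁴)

T_eq = [S₀(1−A)/(4σd²)]^(1/4), so T ∝ (1−A)^(1/4) / √d.
T₁ = [1360×0.29/(4×5.67×10⁻⁸×2.92²)]^(1/4) = 119.50 K.
T₂ = [1360×0.29/(4×5.67×10⁻⁸×7.88²)]^(1/4) = 72.75 K.

ΔT ≈ 46.8 K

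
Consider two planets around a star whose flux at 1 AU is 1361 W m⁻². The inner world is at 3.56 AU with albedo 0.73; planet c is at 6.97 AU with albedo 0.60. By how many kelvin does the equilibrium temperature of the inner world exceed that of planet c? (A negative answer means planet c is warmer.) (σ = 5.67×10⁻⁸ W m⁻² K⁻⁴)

T_eq = [S₀(1−A)/(4σd²)]^(1/4), so T ∝ (1−A)^(1/4) / √d.
T₁ = [1361×0.27/(4×5.67×10⁻⁸×3.56²)]^(1/4) = 106.33 K.
T₂ = [1361×0.40/(4×5.67×10⁻⁸×6.97²)]^(1/4) = 83.84 K.

ΔT ≈ 22.5 K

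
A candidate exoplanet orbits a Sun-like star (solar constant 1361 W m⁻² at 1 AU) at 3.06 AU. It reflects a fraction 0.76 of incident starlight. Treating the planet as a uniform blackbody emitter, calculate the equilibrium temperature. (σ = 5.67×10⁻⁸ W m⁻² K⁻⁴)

Flux at 3.06 AU: S = 1361/3.06² = 145 W m⁻².
Energy balance: absorbed = emitted ⇒ πR²·S(1−A) = 4πR²·σT_eq⁴, so T_eq⁴ = S(1−A)/(4σ).
T_eq = [145 × 0.24 / (4 × 5.67×10⁻⁸)]^(1/4) = (1.54×10⁸)^(1/4) = 111 K.

T_eq ≈ 111 K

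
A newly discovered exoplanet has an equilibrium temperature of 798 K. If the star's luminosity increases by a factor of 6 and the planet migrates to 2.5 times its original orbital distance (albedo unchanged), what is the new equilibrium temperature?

T_eq ∝ L^(1/4) · d^(−1/2).
T′ = 798 × 6^(1/4) / 2.5^(1/2) = 790 K.

T_eq ≈ 790 K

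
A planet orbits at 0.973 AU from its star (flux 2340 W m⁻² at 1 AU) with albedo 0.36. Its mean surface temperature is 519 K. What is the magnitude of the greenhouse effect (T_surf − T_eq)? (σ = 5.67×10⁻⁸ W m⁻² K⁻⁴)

S = 2340/0.973² = 2472 W m⁻².
T_eq = [S(1−A)/(4σ)]^(1/4) = [2472×0.64/(4×5.67×10⁻⁸)]^(1/4) = 289.0 K.
ΔT = T_surf − T_eq = 519 − 289.0.

ΔT ≈ 230.0 K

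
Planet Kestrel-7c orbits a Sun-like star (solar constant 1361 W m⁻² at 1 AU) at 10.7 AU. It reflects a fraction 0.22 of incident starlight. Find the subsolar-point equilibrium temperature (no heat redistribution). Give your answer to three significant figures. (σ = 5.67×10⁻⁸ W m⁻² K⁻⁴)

T_ss ≈ 113 K

Flux at 10.7 AU: S = 1361/10.7² = 11.9 W m⁻².
At the subsolar point the surface absorbs S(1−A) and emits σT⁴ per unit area — no factor of 4, since only the local patch is in balance.
T = [11.9 × 0.78 / 5.67×10⁻⁸]^(1/4) = (1.64×10⁸)^(1/4) = 113 K.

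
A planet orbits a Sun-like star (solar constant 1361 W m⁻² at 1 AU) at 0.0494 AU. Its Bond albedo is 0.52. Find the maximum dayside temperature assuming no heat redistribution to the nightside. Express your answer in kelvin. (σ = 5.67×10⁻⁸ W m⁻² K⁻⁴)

Flux at 0.0494 AU: S = 1361/0.0494² = 5.58×10⁵ W m⁻².
With no redistribution each surface element balances locally: S(1−A) = σT⁴.
T = [5.58×10⁵ × 0.48 / 5.67×10⁻⁸]^(1/4) = (4.72×10¹²)^(1/4) = 1470 K.

T_ss ≈ 1470 K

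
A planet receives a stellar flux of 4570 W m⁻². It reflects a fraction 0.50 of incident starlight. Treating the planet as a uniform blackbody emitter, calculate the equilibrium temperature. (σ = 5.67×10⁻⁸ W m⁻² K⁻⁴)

T_eq ≈ 317 K

Energy balance: absorbed = emitted ⇒ πR²·S(1−A) = 4πR²·σT_eq⁴, so T_eq⁴ = S(1−A)/(4σ).
T_eq = [4570 × 0.50 / (4 × 5.67×10⁻⁸)]^(1/4) = (1.01×10¹⁰)^(1/4) = 317 K.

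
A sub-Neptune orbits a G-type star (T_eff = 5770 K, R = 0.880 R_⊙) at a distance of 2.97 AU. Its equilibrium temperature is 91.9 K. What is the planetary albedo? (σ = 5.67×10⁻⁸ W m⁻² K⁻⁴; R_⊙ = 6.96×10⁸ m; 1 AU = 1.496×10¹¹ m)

R_⋆ = 0.880 × 6.96×10⁸ = 6.12×10⁸ m.
d = 2.97 AU = 4.44×10¹¹ m.
L = 4πR_⋆²σT_⋆⁴ = 4π(6.12×10⁸)² × 5.67×10⁻⁸ × (5770)⁴ = 2.96×10²⁶ W.
S = L/(4πd²) = 119 W m⁻².
From T_eq⁴ = S(1−A)/(4σ): 1−A = 4σT_eq⁴/S.
1−A = 4 × 5.67×10⁻⁸ × (91.9)⁴ / 119 = 0.135.

A ≈ 0.86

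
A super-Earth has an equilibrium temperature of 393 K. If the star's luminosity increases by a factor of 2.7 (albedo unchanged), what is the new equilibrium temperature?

T_eq ≈ 504 K

T_eq ∝ L^(1/4) · d^(−1/2).
T′ = 393 × 2.7^(1/4) = 504 K.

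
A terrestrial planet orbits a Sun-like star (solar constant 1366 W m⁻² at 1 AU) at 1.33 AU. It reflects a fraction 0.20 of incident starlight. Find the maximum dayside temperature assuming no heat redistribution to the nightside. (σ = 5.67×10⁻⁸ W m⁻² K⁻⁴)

Flux at 1.33 AU: S = 1366/1.33² = 772 W m⁻².
With no redistribution each surface element balances locally: S(1−A) = σT⁴.
T = [772 × 0.80 / 5.67×10⁻⁸]^(1/4) = (1.09×10¹⁰)^(1/4) = 323 K.

T_ss ≈ 323 K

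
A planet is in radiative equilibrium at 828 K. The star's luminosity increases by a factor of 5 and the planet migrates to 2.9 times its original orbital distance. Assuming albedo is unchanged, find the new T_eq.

T_eq ∝ L^(1/4) · d^(−1/2).
T′ = 828 × 5^(1/4) / 2.9^(1/2) = 727 K.

T_eq ≈ 727 K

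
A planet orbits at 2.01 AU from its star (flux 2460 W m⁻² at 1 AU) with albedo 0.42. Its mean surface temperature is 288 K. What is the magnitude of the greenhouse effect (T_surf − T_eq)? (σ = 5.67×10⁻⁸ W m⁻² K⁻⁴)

ΔT ≈ 89.4 K

S = 2460/2.01² = 608.9 W m⁻².
T_eq = [S(1−A)/(4σ)]^(1/4) = [608.9×0.58/(4×5.67×10⁻⁸)]^(1/4) = 198.6 K.
ΔT = T_surf − T_eq = 288 − 198.6.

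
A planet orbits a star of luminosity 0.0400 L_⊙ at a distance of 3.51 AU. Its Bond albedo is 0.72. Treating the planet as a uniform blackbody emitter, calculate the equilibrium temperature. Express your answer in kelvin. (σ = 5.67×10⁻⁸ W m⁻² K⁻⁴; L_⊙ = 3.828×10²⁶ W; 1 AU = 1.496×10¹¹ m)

T_eq ≈ 48.3 K

d = 3.51 AU = 5.25×10¹¹ m.
L = 0.0400 × 3.828×10²⁶ = 1.53×10²⁵ W.
Flux: S = L/(4πd²) = 1.53×10²⁵/(4π×(5.25×10¹¹)²) = 4.42 W m⁻².
Energy balance: absorbed = emitted ⇒ πR²·S(1−A) = 4πR²·σT_eq⁴, so T_eq⁴ = S(1−A)/(4σ).
T_eq = [4.42 × 0.28 / (4 × 5.67×10⁻⁸)]^(1/4) = (5.46×10⁶)^(1/4) = 48.3 K.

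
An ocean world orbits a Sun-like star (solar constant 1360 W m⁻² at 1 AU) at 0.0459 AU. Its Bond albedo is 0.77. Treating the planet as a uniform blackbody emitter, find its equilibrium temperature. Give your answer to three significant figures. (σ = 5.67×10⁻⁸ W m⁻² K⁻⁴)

T_eq ≈ 899 K

Flux at 0.0459 AU: S = 1360/0.0459² = 6.46×10⁵ W m⁻².
Energy balance: absorbed = emitted ⇒ πR²·S(1−A) = 4πR²·σT_eq⁴, so T_eq⁴ = S(1−A)/(4σ).
T_eq = [6.46×10⁵ × 0.23 / (4 × 5.67×10⁻⁸)]^(1/4) = (6.55×10¹¹)^(1/4) = 899 K.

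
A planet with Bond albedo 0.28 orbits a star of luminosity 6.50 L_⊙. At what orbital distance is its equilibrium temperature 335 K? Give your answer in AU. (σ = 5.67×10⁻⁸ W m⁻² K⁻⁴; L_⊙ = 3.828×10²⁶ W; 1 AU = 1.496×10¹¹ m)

L = 6.50 × 3.828×10²⁶ = 2.49×10²⁷ W.
From T_eq⁴ = L(1−A)/(16πσd²): d = √[L(1−A)/(16πσT_eq⁴)].
d = √[2.49×10²⁷ × 0.72 / (16π × 5.67×10⁻⁸ × (335)⁴)] = 2.23×10¹¹ m = 1.49 AU.

d ≈ 1.49 AU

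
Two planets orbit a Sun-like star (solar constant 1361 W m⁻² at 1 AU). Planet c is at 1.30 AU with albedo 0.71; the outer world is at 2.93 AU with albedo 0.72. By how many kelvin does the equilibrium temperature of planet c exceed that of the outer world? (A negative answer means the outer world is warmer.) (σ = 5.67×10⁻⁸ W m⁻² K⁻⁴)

ΔT ≈ 60.9 K

T_eq = [S₀(1−A)/(4σd²)]^(1/4), so T ∝ (1−A)^(1/4) / √d.
T₁ = [1361×0.29/(4×5.67×10⁻⁸×1.30²)]^(1/4) = 179.14 K.
T₂ = [1361×0.28/(4×5.67×10⁻⁸×2.93²)]^(1/4) = 118.28 K.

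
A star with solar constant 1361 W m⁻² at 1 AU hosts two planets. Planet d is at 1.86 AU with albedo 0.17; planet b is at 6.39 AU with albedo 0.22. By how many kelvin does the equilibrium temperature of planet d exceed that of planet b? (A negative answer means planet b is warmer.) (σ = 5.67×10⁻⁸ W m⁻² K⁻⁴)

ΔT ≈ 91.3 K

T_eq = [S₀(1−A)/(4σd²)]^(1/4), so T ∝ (1−A)^(1/4) / √d.
T₁ = [1361×0.83/(4×5.67×10⁻⁸×1.86²)]^(1/4) = 194.79 K.
T₂ = [1361×0.78/(4×5.67×10⁻⁸×6.39²)]^(1/4) = 103.47 K.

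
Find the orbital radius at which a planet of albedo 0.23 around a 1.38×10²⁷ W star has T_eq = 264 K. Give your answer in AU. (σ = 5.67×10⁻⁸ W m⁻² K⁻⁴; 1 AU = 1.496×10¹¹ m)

From T_eq⁴ = L(1−A)/(16πσd²): d = √[L(1−A)/(16πσT_eq⁴)].
d = √[1.38×10²⁷ × 0.77 / (16π × 5.67×10⁻⁸ × (264)⁴)] = 2.77×10¹¹ m = 1.85 AU.

d ≈ 1.85 AU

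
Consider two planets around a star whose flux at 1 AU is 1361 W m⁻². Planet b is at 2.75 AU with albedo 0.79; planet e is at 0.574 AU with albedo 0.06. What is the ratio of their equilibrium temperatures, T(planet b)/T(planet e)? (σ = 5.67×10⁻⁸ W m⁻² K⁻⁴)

T_eq = [S₀(1−A)/(4σd²)]^(1/4), so T ∝ (1−A)^(1/4) / √d.
T₁ = [1361×0.21/(4×5.67×10⁻⁸×2.75²)]^(1/4) = 113.62 K.
T₂ = [1361×0.94/(4×5.67×10⁻⁸×0.574²)]^(1/4) = 361.73 K.

T₁/T₂ ≈ 0.314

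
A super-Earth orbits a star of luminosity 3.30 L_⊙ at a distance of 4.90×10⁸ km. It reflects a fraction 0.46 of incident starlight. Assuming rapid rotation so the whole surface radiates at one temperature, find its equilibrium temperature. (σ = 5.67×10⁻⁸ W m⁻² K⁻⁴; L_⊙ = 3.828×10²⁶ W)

d = 4.90×10⁸ km = 4.90×10¹¹ m.
L = 3.30 × 3.828×10²⁶ = 1.26×10²⁷ W.
Flux: S = L/(4πd²) = 1.26×10²⁷/(4π×(4.90×10¹¹)²) = 419 W m⁻².
Energy balance: absorbed = emitted ⇒ πR²·S(1−A) = 4πR²·σT_eq⁴, so T_eq⁴ = S(1−A)/(4σ).
T_eq = [419 × 0.54 / (4 × 5.67×10⁻⁸)]^(1/4) = (9.97×10⁸)^(1/4) = 178 K.

T_eq ≈ 178 K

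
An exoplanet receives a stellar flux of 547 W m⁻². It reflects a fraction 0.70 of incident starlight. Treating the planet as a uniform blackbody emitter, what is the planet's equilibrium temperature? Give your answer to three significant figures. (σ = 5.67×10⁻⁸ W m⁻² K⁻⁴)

Energy balance: absorbed = emitted ⇒ πR²·S(1−A) = 4πR²·σT_eq⁴, so T_eq⁴ = S(1−A)/(4σ).
T_eq = [547 × 0.30 / (4 × 5.67×10⁻⁸)]^(1/4) = (7.24×10⁸)^(1/4) = 164 K.

T_eq ≈ 164 K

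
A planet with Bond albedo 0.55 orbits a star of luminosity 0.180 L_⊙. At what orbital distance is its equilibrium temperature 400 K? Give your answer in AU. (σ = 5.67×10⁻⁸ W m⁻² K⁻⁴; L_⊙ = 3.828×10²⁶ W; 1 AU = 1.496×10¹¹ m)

L = 0.180 × 3.828×10²⁶ = 6.89×10²⁵ W.
From T_eq⁴ = L(1−A)/(16πσd²): d = √[L(1−A)/(16πσT_eq⁴)].
d = √[6.89×10²⁵ × 0.45 / (16π × 5.67×10⁻⁸ × (400)⁴)] = 2.06×10¹⁰ m = 0.138 AU.

d ≈ 0.138 AU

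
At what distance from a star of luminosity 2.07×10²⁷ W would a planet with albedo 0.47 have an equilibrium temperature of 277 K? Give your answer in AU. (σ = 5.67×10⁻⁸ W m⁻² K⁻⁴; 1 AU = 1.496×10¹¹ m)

d ≈ 1.71 AU

From T_eq⁴ = L(1−A)/(16πσd²): d = √[L(1−A)/(16πσT_eq⁴)].
d = √[2.07×10²⁷ × 0.53 / (16π × 5.67×10⁻⁸ × (277)⁴)] = 2.56×10¹¹ m = 1.71 AU.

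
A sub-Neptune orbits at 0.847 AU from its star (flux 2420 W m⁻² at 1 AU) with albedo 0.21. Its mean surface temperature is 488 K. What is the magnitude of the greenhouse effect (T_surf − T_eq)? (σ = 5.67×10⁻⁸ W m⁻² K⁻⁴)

ΔT ≈ 158.8 K

S = 2420/0.847² = 3373 W m⁻².
T_eq = [S(1−A)/(4σ)]^(1/4) = [3373×0.79/(4×5.67×10⁻⁸)]^(1/4) = 329.2 K.
ΔT = T_surf − T_eq = 488 − 329.2.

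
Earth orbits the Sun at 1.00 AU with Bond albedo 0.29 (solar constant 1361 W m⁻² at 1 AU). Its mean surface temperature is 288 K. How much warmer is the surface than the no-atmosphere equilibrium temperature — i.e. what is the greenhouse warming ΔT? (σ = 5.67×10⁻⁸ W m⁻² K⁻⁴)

ΔT ≈ 32.5 K

S = 1361/1.00² = 1361 W m⁻².
T_eq = [S(1−A)/(4σ)]^(1/4) = [1361×0.71/(4×5.67×10⁻⁸)]^(1/4) = 255.5 K.
ΔT = T_surf − T_eq = 288 − 255.5.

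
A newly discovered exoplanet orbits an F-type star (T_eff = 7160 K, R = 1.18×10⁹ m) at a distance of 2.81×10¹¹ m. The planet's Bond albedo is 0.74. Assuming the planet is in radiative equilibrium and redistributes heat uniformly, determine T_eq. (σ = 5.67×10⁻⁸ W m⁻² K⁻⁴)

T_eq ≈ 234 K

L = 4πR_⋆²σT_⋆⁴ = 4π(1.18×10⁹)² × 5.67×10⁻⁸ × (7160)⁴ = 2.61×10²⁷ W.
S = L/(4πd²) = 2630 W m⁻².
Energy balance: absorbed = emitted ⇒ πR²·S(1−A) = 4πR²·σT_eq⁴, so T_eq⁴ = S(1−A)/(4σ).
T_eq = [2630 × 0.26 / (4 × 5.67×10⁻⁸)]^(1/4) = (3.01×10⁹)^(1/4) = 234 K.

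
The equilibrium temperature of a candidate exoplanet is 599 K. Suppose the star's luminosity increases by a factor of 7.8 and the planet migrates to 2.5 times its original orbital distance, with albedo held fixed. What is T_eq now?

T_eq ∝ L^(1/4) · d^(−1/2).
T′ = 599 × 7.8^(1/4) / 2.5^(1/2) = 633 K.

T_eq ≈ 633 K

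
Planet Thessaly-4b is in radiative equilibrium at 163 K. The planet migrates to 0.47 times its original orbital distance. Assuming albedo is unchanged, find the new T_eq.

T_eq ≈ 238 K

T_eq ∝ L^(1/4) · d^(−1/2).
T′ = 163 / 0.47^(1/2) = 238 K.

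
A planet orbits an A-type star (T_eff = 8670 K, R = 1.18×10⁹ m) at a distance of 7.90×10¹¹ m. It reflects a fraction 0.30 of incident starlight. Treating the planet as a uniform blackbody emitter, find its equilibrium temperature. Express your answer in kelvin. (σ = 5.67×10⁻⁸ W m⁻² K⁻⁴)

T_eq ≈ 217 K

L = 4πR_⋆²σT_⋆⁴ = 4π(1.18×10⁹)² × 5.67×10⁻⁸ × (8670)⁴ = 5.61×10²⁷ W.
S = L/(4πd²) = 715 W m⁻².
Energy balance: absorbed = emitted ⇒ πR²·S(1−A) = 4πR²·σT_eq⁴, so T_eq⁴ = S(1−A)/(4σ).
T_eq = [715 × 0.70 / (4 × 5.67×10⁻⁸)]^(1/4) = (2.21×10⁹)^(1/4) = 217 K.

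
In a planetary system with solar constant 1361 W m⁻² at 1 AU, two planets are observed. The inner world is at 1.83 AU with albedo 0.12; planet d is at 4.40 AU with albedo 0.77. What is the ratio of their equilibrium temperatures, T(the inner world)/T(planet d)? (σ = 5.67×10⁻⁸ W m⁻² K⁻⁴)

T_eq = [S₀(1−A)/(4σd²)]^(1/4), so T ∝ (1−A)^(1/4) / √d.
T₁ = [1361×0.88/(4×5.67×10⁻⁸×1.83²)]^(1/4) = 199.27 K.
T₂ = [1361×0.23/(4×5.67×10⁻⁸×4.40²)]^(1/4) = 91.89 K.

T₁/T₂ ≈ 2.169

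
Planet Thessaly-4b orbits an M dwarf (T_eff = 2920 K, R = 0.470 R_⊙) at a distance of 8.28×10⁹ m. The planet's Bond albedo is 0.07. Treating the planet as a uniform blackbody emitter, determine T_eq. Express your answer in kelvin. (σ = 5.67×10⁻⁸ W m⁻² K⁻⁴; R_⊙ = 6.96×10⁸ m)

R_⋆ = 0.470 × 6.96×10⁸ = 3.27×10⁸ m.
L = 4πR_⋆²σT_⋆⁴ = 4π(3.27×10⁸)² × 5.67×10⁻⁸ × (2920)⁴ = 5.54×10²⁴ W.
S = L/(4πd²) = 6430 W m⁻².
Energy balance: absorbed = emitted ⇒ πR²·S(1−A) = 4πR²·σT_eq⁴, so T_eq⁴ = S(1−A)/(4σ).
T_eq = [6430 × 0.93 / (4 × 5.67×10⁻⁸)]^(1/4) = (2.64×10¹⁰)^(1/4) = 403 K.

T_eq ≈ 403 K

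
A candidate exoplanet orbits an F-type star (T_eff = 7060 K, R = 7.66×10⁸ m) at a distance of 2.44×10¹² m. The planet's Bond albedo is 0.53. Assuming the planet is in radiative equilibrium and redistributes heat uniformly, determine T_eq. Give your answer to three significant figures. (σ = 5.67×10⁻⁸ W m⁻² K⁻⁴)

L = 4πR_⋆²σT_⋆⁴ = 4π(7.66×10⁸)² × 5.67×10⁻⁸ × (7060)⁴ = 1.04×10²⁷ W.
S = L/(4πd²) = 13.9 W m⁻².
Energy balance: absorbed = emitted ⇒ πR²·S(1−A) = 4πR²·σT_eq⁴, so T_eq⁴ = S(1−A)/(4σ).
T_eq = [13.9 × 0.47 / (4 × 5.67×10⁻⁸)]^(1/4) = (2.88×10⁷)^(1/4) = 73.2 K.

T_eq ≈ 73.2 K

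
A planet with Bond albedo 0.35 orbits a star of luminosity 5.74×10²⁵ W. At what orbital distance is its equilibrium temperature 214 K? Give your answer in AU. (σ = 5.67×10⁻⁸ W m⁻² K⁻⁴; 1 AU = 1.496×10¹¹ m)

d ≈ 0.528 AU

From T_eq⁴ = L(1−A)/(16πσd²): d = √[L(1−A)/(16πσT_eq⁴)].
d = √[5.74×10²⁵ × 0.65 / (16π × 5.67×10⁻⁸ × (214)⁴)] = 7.90×10¹⁰ m = 0.528 AU.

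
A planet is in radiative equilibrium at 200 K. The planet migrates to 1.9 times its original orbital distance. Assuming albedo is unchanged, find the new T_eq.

T_eq ≈ 145 K

T_eq ∝ L^(1/4) · d^(−1/2).
T′ = 200 / 1.9^(1/2) = 145 K.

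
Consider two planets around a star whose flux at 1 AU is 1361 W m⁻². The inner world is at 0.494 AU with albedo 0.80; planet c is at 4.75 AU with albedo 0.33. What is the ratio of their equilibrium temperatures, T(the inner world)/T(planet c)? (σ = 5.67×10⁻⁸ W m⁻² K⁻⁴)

T_eq = [S₀(1−A)/(4σd²)]^(1/4), so T ∝ (1−A)^(1/4) / √d.
T₁ = [1361×0.20/(4×5.67×10⁻⁸×0.494²)]^(1/4) = 264.82 K.
T₂ = [1361×0.67/(4×5.67×10⁻⁸×4.75²)]^(1/4) = 115.54 K.

T₁/T₂ ≈ 2.292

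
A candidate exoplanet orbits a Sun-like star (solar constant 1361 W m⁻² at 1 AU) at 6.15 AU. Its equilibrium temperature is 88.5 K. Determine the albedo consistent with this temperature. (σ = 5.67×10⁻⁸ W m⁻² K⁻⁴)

Flux at 6.15 AU: S = 1361/6.15² = 36.0 W m⁻².
From T_eq⁴ = S(1−A)/(4σ): 1−A = 4σT_eq⁴/S.
1−A = 4 × 5.67×10⁻⁸ × (88.5)⁴ / 36.0 = 0.387.

A ≈ 0.61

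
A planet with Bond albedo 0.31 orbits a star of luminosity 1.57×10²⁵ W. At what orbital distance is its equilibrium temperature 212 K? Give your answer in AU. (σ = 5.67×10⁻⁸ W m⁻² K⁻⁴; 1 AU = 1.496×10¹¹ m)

d ≈ 0.290 AU

From T_eq⁴ = L(1−A)/(16πσd²): d = √[L(1−A)/(16πσT_eq⁴)].
d = √[1.57×10²⁵ × 0.69 / (16π × 5.67×10⁻⁸ × (212)⁴)] = 4.34×10¹⁰ m = 0.290 AU.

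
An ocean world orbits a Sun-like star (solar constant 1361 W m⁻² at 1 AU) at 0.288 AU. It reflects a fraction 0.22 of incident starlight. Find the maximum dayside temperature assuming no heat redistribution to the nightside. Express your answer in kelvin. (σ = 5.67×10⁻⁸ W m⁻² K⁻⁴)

Flux at 0.288 AU: S = 1361/0.288² = 1.64×10⁴ W m⁻².
With no redistribution each surface element balances locally: S(1−A) = σT⁴.
T = [1.64×10⁴ × 0.78 / 5.67×10⁻⁸]^(1/4) = (2.26×10¹¹)^(1/4) = 689 K.

T_ss ≈ 689 K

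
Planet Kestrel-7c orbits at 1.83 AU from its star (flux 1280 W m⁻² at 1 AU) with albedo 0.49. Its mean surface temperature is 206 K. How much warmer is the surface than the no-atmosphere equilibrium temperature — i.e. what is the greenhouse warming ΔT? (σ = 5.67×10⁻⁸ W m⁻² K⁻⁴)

S = 1280/1.83² = 382.2 W m⁻².
T_eq = [S(1−A)/(4σ)]^(1/4) = [382.2×0.51/(4×5.67×10⁻⁸)]^(1/4) = 171.2 K.
ΔT = T_surf − T_eq = 206 − 171.2.

ΔT ≈ 34.8 K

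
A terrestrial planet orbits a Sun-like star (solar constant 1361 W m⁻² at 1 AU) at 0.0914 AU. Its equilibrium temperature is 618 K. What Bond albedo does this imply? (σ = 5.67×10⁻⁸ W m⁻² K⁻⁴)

A ≈ 0.80

Flux at 0.0914 AU: S = 1361/0.0914² = 1.63×10⁵ W m⁻².
From T_eq⁴ = S(1−A)/(4σ): 1−A = 4σT_eq⁴/S.
1−A = 4 × 5.67×10⁻⁸ × (618)⁴ / 1.63×10⁵ = 0.203.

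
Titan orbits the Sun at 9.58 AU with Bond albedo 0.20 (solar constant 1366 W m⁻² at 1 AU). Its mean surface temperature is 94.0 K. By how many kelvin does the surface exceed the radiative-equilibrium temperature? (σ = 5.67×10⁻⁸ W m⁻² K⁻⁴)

ΔT ≈ 8.9 K

S = 1366/9.58² = 14.88 W m⁻².
T_eq = [S(1−A)/(4σ)]^(1/4) = [14.88×0.80/(4×5.67×10⁻⁸)]^(1/4) = 85.1 K.
ΔT = T_surf − T_eq = 94 − 85.1.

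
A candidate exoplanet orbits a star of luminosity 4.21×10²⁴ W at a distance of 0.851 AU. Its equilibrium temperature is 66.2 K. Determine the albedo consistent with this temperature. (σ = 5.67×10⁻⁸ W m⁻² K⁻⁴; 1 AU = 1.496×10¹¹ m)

A ≈ 0.79

d = 0.851 AU = 1.27×10¹¹ m.
Flux: S = L/(4πd²) = 4.21×10²⁴/(4π×(1.27×10¹¹)²) = 20.7 W m⁻².
From T_eq⁴ = S(1−A)/(4σ): 1−A = 4σT_eq⁴/S.
1−A = 4 × 5.67×10⁻⁸ × (66.2)⁴ / 20.7 = 0.211.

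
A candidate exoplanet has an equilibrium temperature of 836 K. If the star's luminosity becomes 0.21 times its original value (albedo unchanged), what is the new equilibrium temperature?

T_eq ∝ L^(1/4) · d^(−1/2).
T′ = 836 × 0.21^(1/4) = 566 K.

T_eq ≈ 566 K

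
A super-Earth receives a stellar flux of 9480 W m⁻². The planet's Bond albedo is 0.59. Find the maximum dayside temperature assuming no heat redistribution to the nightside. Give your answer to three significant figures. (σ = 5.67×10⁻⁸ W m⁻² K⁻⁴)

T_ss ≈ 512 K

With no redistribution each surface element balances locally: S(1−A) = σT⁴.
T = [9480 × 0.41 / 5.67×10⁻⁸]^(1/4) = (6.86×10¹⁰)^(1/4) = 512 K.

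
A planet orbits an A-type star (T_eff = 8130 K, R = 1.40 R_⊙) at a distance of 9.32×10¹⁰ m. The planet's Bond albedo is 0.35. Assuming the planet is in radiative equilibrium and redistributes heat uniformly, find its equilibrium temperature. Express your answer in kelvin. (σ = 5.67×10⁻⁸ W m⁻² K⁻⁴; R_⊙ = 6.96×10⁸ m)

T_eq ≈ 528 K

R_⋆ = 1.40 × 6.96×10⁸ = 9.74×10⁸ m.
L = 4πR_⋆²σT_⋆⁴ = 4π(9.74×10⁸)² × 5.67×10⁻⁸ × (8130)⁴ = 2.96×10²⁷ W.
S = L/(4πd²) = 2.71×10⁴ W m⁻².
Energy balance: absorbed = emitted ⇒ πR²·S(1−A) = 4πR²·σT_eq⁴, so T_eq⁴ = S(1−A)/(4σ).
T_eq = [2.71×10⁴ × 0.65 / (4 × 5.67×10⁻⁸)]^(1/4) = (7.76×10¹⁰)^(1/4) = 528 K.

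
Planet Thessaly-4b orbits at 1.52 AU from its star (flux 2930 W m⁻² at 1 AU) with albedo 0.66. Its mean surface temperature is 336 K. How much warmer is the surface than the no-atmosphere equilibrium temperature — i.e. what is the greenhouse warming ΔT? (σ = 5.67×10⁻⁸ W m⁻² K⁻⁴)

S = 2930/1.52² = 1268 W m⁻².
T_eq = [S(1−A)/(4σ)]^(1/4) = [1268×0.34/(4×5.67×10⁻⁸)]^(1/4) = 208.8 K.
ΔT = T_surf − T_eq = 336 − 208.8.

ΔT ≈ 127.2 K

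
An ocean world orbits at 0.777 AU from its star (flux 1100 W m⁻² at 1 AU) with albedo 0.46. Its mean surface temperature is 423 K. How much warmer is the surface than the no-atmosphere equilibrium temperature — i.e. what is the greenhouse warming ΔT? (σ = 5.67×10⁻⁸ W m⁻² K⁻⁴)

S = 1100/0.777² = 1822 W m⁻².
T_eq = [S(1−A)/(4σ)]^(1/4) = [1822×0.54/(4×5.67×10⁻⁸)]^(1/4) = 256.6 K.
ΔT = T_surf − T_eq = 423 − 256.6.

ΔT ≈ 166.4 K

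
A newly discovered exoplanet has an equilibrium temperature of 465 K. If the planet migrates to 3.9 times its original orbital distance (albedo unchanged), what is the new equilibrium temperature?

T_eq ≈ 235 K

T_eq ∝ L^(1/4) · d^(−1/2).
T′ = 465 / 3.9^(1/2) = 235 K.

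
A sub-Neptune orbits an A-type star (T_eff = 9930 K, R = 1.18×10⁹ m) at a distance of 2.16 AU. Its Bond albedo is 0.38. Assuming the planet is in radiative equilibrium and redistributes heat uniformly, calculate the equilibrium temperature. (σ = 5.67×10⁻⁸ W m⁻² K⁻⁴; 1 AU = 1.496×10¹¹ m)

d = 2.16 AU = 3.23×10¹¹ m.
L = 4πR_⋆²σT_⋆⁴ = 4π(1.18×10⁹)² × 5.67×10⁻⁸ × (9930)⁴ = 9.65×10²⁷ W.
S = L/(4πd²) = 7350 W m⁻².
Energy balance: absorbed = emitted ⇒ πR²·S(1−A) = 4πR²·σT_eq⁴, so T_eq⁴ = S(1−A)/(4σ).
T_eq = [7350 × 0.62 / (4 × 5.67×10⁻⁸)]^(1/4) = (2.01×10¹⁰)^(1/4) = 377 K.

T_eq ≈ 377 K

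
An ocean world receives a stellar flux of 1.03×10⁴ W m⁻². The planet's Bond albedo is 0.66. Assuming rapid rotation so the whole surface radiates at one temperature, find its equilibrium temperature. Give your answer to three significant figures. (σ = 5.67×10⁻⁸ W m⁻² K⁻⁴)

T_eq ≈ 353 K

Energy balance: absorbed = emitted ⇒ πR²·S(1−A) = 4πR²·σT_eq⁴, so T_eq⁴ = S(1−A)/(4σ).
T_eq = [1.03×10⁴ × 0.34 / (4 × 5.67×10⁻⁸)]^(1/4) = (1.54×10¹⁰)^(1/4) = 353 K.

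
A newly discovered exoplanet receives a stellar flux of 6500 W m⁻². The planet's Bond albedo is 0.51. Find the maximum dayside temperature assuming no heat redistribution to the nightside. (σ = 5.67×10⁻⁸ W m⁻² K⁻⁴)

With no redistribution each surface element balances locally: S(1−A) = σT⁴.
T = [6500 × 0.49 / 5.67×10⁻⁸]^(1/4) = (5.62×10¹⁰)^(1/4) = 487 K.

T_ss ≈ 487 K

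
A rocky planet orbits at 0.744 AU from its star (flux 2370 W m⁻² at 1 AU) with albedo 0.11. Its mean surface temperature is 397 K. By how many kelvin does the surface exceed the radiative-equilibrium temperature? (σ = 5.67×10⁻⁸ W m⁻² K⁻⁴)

ΔT ≈ 37.0 K

S = 2370/0.744² = 4282 W m⁻².
T_eq = [S(1−A)/(4σ)]^(1/4) = [4282×0.89/(4×5.67×10⁻⁸)]^(1/4) = 360.0 K.
ΔT = T_surf − T_eq = 397 − 360.0.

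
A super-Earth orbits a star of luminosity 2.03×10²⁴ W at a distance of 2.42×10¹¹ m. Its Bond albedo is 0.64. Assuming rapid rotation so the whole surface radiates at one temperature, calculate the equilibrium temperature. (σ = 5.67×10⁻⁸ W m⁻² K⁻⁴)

Flux: S = L/(4πd²) = 2.03×10²⁴/(4π×(2.42×10¹¹)²) = 2.76 W m⁻².
Energy balance: absorbed = emitted ⇒ πR²·S(1−A) = 4πR²·σT_eq⁴, so T_eq⁴ = S(1−A)/(4σ).
T_eq = [2.76 × 0.36 / (4 × 5.67×10⁻⁸)]^(1/4) = (4.38×10⁶)^(1/4) = 45.7 K.

T_eq ≈ 45.7 K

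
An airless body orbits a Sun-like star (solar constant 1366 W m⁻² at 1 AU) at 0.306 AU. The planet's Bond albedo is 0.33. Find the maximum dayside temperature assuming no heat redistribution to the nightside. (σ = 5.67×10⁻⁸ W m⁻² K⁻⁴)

Flux at 0.306 AU: S = 1366/0.306² = 1.46×10⁴ W m⁻².
With no redistribution each surface element balances locally: S(1−A) = σT⁴.
T = [1.46×10⁴ × 0.67 / 5.67×10⁻⁸]^(1/4) = (1.72×10¹¹)^(1/4) = 644 K.

T_ss ≈ 644 K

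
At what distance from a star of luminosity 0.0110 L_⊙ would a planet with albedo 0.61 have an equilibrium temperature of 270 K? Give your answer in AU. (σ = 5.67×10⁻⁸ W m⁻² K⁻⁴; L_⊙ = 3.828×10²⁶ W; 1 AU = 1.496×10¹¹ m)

L = 0.0110 × 3.828×10²⁶ = 4.21×10²⁴ W.
From T_eq⁴ = L(1−A)/(16πσd²): d = √[L(1−A)/(16πσT_eq⁴)].
d = √[4.21×10²⁴ × 0.39 / (16π × 5.67×10⁻⁸ × (270)⁴)] = 1.04×10¹⁰ m = 0.0696 AU.

d ≈ 0.0696 AU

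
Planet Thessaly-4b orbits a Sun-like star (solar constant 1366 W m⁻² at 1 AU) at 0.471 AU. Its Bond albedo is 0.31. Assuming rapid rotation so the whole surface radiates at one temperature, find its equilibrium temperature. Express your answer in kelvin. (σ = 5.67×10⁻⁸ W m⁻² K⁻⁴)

Flux at 0.471 AU: S = 1366/0.471² = 6160 W m⁻².
Energy balance: absorbed = emitted ⇒ πR²·S(1−A) = 4πR²·σT_eq⁴, so T_eq⁴ = S(1−A)/(4σ).
T_eq = [6160 × 0.69 / (4 × 5.67×10⁻⁸)]^(1/4) = (1.87×10¹⁰)^(1/4) = 370 K.

T_eq ≈ 370 K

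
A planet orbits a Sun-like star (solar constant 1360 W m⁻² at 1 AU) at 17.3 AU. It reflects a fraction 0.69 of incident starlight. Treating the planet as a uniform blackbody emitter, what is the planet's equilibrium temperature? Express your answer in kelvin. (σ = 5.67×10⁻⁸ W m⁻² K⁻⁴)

T_eq ≈ 49.9 K

Flux at 17.3 AU: S = 1360/17.3² = 4.54 W m⁻².
Energy balance: absorbed = emitted ⇒ πR²·S(1−A) = 4πR²·σT_eq⁴, so T_eq⁴ = S(1−A)/(4σ).
T_eq = [4.54 × 0.31 / (4 × 5.67×10⁻⁸)]^(1/4) = (6.21×10⁶)^(1/4) = 49.9 K.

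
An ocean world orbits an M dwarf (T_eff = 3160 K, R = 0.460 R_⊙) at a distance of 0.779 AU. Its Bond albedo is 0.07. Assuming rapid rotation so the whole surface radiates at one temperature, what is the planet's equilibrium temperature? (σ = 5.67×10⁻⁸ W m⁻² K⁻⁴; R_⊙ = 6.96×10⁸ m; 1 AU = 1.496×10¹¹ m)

T_eq ≈ 115 K

R_⋆ = 0.460 × 6.96×10⁸ = 3.20×10⁸ m.
d = 0.779 AU = 1.17×10¹¹ m.
L = 4πR_⋆²σT_⋆⁴ = 4π(3.20×10⁸)² × 5.67×10⁻⁸ × (3160)⁴ = 7.28×10²⁴ W.
S = L/(4πd²) = 42.7 W m⁻².
Energy balance: absorbed = emitted ⇒ πR²·S(1−A) = 4πR²·σT_eq⁴, so T_eq⁴ = S(1−A)/(4σ).
T_eq = [42.7 × 0.93 / (4 × 5.67×10⁻⁸)]^(1/4) = (1.75×10⁸)^(1/4) = 115 K.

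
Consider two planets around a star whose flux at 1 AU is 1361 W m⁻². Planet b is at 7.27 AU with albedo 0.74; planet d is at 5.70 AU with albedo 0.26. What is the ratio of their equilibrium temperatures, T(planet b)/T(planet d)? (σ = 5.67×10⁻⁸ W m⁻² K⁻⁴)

T_eq = [S₀(1−A)/(4σd²)]^(1/4), so T ∝ (1−A)^(1/4) / √d.
T₁ = [1361×0.26/(4×5.67×10⁻⁸×7.27²)]^(1/4) = 73.71 K.
T₂ = [1361×0.74/(4×5.67×10⁻⁸×5.70²)]^(1/4) = 108.12 K.

T₁/T₂ ≈ 0.682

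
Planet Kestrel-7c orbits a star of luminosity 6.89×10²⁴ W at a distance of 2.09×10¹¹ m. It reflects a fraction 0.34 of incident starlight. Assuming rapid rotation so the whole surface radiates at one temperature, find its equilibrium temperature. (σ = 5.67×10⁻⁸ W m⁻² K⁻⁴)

Flux: S = L/(4πd²) = 6.89×10²⁴/(4π×(2.09×10¹¹)²) = 12.6 W m⁻².
Energy balance: absorbed = emitted ⇒ πR²·S(1−A) = 4πR²·σT_eq⁴, so T_eq⁴ = S(1−A)/(4σ).
T_eq = [12.6 × 0.66 / (4 × 5.67×10⁻⁸)]^(1/4) = (3.65×10⁷)^(1/4) = 77.7 K.

T_eq ≈ 77.7 K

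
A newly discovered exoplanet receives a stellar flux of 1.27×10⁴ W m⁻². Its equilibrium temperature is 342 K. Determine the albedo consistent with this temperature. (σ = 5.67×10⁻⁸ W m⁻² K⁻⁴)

A ≈ 0.76

From T_eq⁴ = S(1−A)/(4σ): 1−A = 4σT_eq⁴/S.
1−A = 4 × 5.67×10⁻⁸ × (342)⁴ / 1.27×10⁴ = 0.244.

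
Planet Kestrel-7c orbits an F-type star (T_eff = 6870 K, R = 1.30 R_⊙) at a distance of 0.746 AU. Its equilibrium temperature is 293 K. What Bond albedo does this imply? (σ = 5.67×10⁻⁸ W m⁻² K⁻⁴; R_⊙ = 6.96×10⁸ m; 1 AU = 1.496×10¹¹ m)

A ≈ 0.80

R_⋆ = 1.30 × 6.96×10⁸ = 9.05×10⁸ m.
d = 0.746 AU = 1.12×10¹¹ m.
L = 4πR_⋆²σT_⋆⁴ = 4π(9.05×10⁸)² × 5.67×10⁻⁸ × (6870)⁴ = 1.30×10²⁷ W.
S = L/(4πd²) = 8300 W m⁻².
From T_eq⁴ = S(1−A)/(4σ): 1−A = 4σT_eq⁴/S.
1−A = 4 × 5.67×10⁻⁸ × (293)⁴ / 8300 = 0.201.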